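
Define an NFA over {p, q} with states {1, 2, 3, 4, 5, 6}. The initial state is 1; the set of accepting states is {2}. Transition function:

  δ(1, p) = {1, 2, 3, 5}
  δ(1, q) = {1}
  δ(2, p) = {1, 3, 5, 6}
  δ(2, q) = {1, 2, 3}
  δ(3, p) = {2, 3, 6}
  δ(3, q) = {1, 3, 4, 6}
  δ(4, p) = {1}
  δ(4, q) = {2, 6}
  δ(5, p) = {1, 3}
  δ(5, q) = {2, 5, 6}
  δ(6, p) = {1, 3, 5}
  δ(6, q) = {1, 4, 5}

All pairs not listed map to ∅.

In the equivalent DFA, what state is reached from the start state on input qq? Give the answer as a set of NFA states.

{1}

Start: {1}.
δ(1,q) = {1}.
Union: {1}.
After q: {1}.
δ(1,q) = {1}.
Union: {1}.
After q: {1}.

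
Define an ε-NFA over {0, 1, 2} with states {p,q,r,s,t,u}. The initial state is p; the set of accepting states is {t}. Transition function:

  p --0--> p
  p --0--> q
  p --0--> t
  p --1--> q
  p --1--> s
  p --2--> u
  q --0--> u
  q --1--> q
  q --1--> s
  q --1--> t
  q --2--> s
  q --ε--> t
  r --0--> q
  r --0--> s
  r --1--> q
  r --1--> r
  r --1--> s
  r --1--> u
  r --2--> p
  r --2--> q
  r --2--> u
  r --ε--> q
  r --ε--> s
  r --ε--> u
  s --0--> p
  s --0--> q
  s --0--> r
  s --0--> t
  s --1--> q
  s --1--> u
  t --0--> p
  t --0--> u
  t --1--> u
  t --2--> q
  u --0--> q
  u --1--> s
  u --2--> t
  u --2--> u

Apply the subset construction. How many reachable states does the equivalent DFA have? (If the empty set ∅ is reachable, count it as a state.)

Start state of the DFA: {p} (ε-closure of the NFA start).
{p} --0--> {p,q,t}  [new]
{p} --1--> {q,s,t}  [new]
{p} --2--> {u}  [new]
{p,q,t} --0--> {p,q,t,u}  [new]
{p,q,t} --1--> {q,s,t,u}  [new]
{p,q,t} --2--> {q,s,t,u}  [seen]
{q,s,t} --0--> {p,q,r,s,t,u}  [new]
{q,s,t} --1--> {q,s,t,u}  [seen]
{q,s,t} --2--> {q,s,t}  [seen]
{u} --0--> {q,t}  [new]
{u} --1--> {s}  [new]
{u} --2--> {t,u}  [new]
{p,q,t,u} --0--> {p,q,t,u}  [seen]
{p,q,t,u} --1--> {q,s,t,u}  [seen]
{p,q,t,u} --2--> {q,s,t,u}  [seen]
{q,s,t,u} --0--> {p,q,r,s,t,u}  [seen]
{q,s,t,u} --1--> {q,s,t,u}  [seen]
{q,s,t,u} --2--> {q,s,t,u}  [seen]
{p,q,r,s,t,u} --0--> {p,q,r,s,t,u}  [seen]
{p,q,r,s,t,u} --1--> {q,r,s,t,u}  [new]
{p,q,r,s,t,u} --2--> {p,q,s,t,u}  [new]
{q,t} --0--> {p,u}  [new]
{q,t} --1--> {q,s,t,u}  [seen]
{q,t} --2--> {q,s,t}  [seen]
{s} --0--> {p,q,r,s,t,u}  [seen]
{s} --1--> {q,t,u}  [new]
{s} --2--> ∅  [new]
{t,u} --0--> {p,q,t,u}  [seen]
{t,u} --1--> {s,u}  [new]
{t,u} --2--> {q,t,u}  [seen]
{q,r,s,t,u} --0--> {p,q,r,s,t,u}  [seen]
{q,r,s,t,u} --1--> {q,r,s,t,u}  [seen]
{q,r,s,t,u} --2--> {p,q,s,t,u}  [seen]
{p,q,s,t,u} --0--> {p,q,r,s,t,u}  [seen]
{p,q,s,t,u} --1--> {q,s,t,u}  [seen]
{p,q,s,t,u} --2--> {q,s,t,u}  [seen]
{p,u} --0--> {p,q,t}  [seen]
{p,u} --1--> {q,s,t}  [seen]
{p,u} --2--> {t,u}  [seen]
{q,t,u} --0--> {p,q,t,u}  [seen]
{q,t,u} --1--> {q,s,t,u}  [seen]
{q,t,u} --2--> {q,s,t,u}  [seen]
∅ --0--> ∅  [seen]
∅ --1--> ∅  [seen]
∅ --2--> ∅  [seen]
{s,u} --0--> {p,q,r,s,t,u}  [seen]
{s,u} --1--> {q,s,t,u}  [seen]
{s,u} --2--> {t,u}  [seen]
Reachable DFA states: {p}, {p,q,t}, {q,s,t}, {u}, {p,q,t,u}, {q,s,t,u}, {p,q,r,s,t,u}, {q,t}, {s}, {t,u}, {q,r,s,t,u}, {p,q,s,t,u}, {p,u}, {q,t,u}, ∅, {s,u}.

16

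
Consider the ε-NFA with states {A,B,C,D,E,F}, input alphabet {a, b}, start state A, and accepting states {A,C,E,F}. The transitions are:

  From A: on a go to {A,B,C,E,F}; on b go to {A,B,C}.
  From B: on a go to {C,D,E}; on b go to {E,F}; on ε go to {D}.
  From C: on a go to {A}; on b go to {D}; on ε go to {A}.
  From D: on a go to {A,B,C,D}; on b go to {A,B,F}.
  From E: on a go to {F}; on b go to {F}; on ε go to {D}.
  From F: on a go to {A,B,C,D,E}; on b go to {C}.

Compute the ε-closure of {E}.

Begin with {E}.
E →ε {D}; add D.
ε-closure = {D,E}.

{D,E}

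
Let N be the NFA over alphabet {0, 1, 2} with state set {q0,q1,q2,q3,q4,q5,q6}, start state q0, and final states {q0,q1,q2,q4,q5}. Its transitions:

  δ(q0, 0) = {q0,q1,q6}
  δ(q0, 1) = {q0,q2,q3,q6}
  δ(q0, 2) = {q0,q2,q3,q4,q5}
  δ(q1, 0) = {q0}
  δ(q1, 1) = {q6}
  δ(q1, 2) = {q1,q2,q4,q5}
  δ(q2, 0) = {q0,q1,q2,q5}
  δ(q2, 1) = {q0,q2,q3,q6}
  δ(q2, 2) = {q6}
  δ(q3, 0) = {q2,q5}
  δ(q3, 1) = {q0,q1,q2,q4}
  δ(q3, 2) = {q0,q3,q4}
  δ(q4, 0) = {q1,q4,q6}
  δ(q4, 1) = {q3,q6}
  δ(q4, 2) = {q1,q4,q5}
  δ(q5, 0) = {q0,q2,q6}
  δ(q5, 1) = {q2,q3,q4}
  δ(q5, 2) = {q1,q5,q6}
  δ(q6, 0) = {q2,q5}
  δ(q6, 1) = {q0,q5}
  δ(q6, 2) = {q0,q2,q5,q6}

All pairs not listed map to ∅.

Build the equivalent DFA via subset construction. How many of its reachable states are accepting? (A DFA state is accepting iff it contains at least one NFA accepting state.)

10

Start state of the DFA: {q0}.
{q0} --0--> {q0,q1,q6}  [new]
{q0} --1--> {q0,q2,q3,q6}  [new]
{q0} --2--> {q0,q2,q3,q4,q5}  [new]
{q0,q1,q6} --0--> {q0,q1,q2,q5,q6}  [new]
{q0,q1,q6} --1--> {q0,q2,q3,q5,q6}  [new]
{q0,q1,q6} --2--> {q0,q1,q2,q3,q4,q5,q6}  [new]
{q0,q2,q3,q6} --0--> {q0,q1,q2,q5,q6}  [seen]
{q0,q2,q3,q6} --1--> {q0,q1,q2,q3,q4,q5,q6}  [seen]
{q0,q2,q3,q6} --2--> {q0,q2,q3,q4,q5,q6}  [new]
{q0,q2,q3,q4,q5} --0--> {q0,q1,q2,q4,q5,q6}  [new]
{q0,q2,q3,q4,q5} --1--> {q0,q1,q2,q3,q4,q6}  [new]
{q0,q2,q3,q4,q5} --2--> {q0,q1,q2,q3,q4,q5,q6}  [seen]
{q0,q1,q2,q5,q6} --0--> {q0,q1,q2,q5,q6}  [seen]
{q0,q1,q2,q5,q6} --1--> {q0,q2,q3,q4,q5,q6}  [seen]
{q0,q1,q2,q5,q6} --2--> {q0,q1,q2,q3,q4,q5,q6}  [seen]
{q0,q2,q3,q5,q6} --0--> {q0,q1,q2,q5,q6}  [seen]
{q0,q2,q3,q5,q6} --1--> {q0,q1,q2,q3,q4,q5,q6}  [seen]
{q0,q2,q3,q5,q6} --2--> {q0,q1,q2,q3,q4,q5,q6}  [seen]
{q0,q1,q2,q3,q4,q5,q6} --0--> {q0,q1,q2,q4,q5,q6}  [seen]
{q0,q1,q2,q3,q4,q5,q6} --1--> {q0,q1,q2,q3,q4,q5,q6}  [seen]
{q0,q1,q2,q3,q4,q5,q6} --2--> {q0,q1,q2,q3,q4,q5,q6}  [seen]
{q0,q2,q3,q4,q5,q6} --0--> {q0,q1,q2,q4,q5,q6}  [seen]
{q0,q2,q3,q4,q5,q6} --1--> {q0,q1,q2,q3,q4,q5,q6}  [seen]
{q0,q2,q3,q4,q5,q6} --2--> {q0,q1,q2,q3,q4,q5,q6}  [seen]
{q0,q1,q2,q4,q5,q6} --0--> {q0,q1,q2,q4,q5,q6}  [seen]
{q0,q1,q2,q4,q5,q6} --1--> {q0,q2,q3,q4,q5,q6}  [seen]
{q0,q1,q2,q4,q5,q6} --2--> {q0,q1,q2,q3,q4,q5,q6}  [seen]
{q0,q1,q2,q3,q4,q6} --0--> {q0,q1,q2,q4,q5,q6}  [seen]
{q0,q1,q2,q3,q4,q6} --1--> {q0,q1,q2,q3,q4,q5,q6}  [seen]
{q0,q1,q2,q3,q4,q6} --2--> {q0,q1,q2,q3,q4,q5,q6}  [seen]
Reachable DFA states: {q0}, {q0,q1,q6}, {q0,q2,q3,q6}, {q0,q2,q3,q4,q5}, {q0,q1,q2,q5,q6}, {q0,q2,q3,q5,q6}, {q0,q1,q2,q3,q4,q5,q6}, {q0,q2,q3,q4,q5,q6}, {q0,q1,q2,q4,q5,q6}, {q0,q1,q2,q3,q4,q6}.
Accepting DFA states (contain an NFA accepting state): {q0}, {q0,q1,q6}, {q0,q2,q3,q6}, {q0,q2,q3,q4,q5}, {q0,q1,q2,q5,q6}, {q0,q2,q3,q5,q6}, {q0,q1,q2,q3,q4,q5,q6}, {q0,q2,q3,q4,q5,q6}, {q0,q1,q2,q4,q5,q6}, {q0,q1,q2,q3,q4,q6}.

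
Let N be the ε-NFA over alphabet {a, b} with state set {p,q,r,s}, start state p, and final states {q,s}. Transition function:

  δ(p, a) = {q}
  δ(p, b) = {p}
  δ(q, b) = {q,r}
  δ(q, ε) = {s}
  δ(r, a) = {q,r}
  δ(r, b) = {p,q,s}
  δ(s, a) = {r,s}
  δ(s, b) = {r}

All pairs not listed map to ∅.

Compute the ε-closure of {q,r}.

{q,r,s}

Begin with {q,r}.
q →ε {s}; add s.
ε-closure = {q,r,s}.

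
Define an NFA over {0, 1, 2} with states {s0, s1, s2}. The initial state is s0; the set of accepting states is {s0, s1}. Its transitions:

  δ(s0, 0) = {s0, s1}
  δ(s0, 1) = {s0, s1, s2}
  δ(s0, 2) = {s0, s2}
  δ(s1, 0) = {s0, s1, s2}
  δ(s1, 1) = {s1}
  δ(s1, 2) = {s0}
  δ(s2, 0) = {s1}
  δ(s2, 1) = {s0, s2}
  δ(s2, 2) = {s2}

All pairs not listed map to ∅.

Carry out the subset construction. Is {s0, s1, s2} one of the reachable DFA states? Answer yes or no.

yes

Start state of the DFA: {s0}.
{s0} --0--> {s0, s1}  [new]
{s0} --1--> {s0, s1, s2}  [new]
{s0} --2--> {s0, s2}  [new]
{s0, s1} --0--> {s0, s1, s2}  [seen]
{s0, s1} --1--> {s0, s1, s2}  [seen]
{s0, s1} --2--> {s0, s2}  [seen]
{s0, s1, s2} --0--> {s0, s1, s2}  [seen]
{s0, s1, s2} --1--> {s0, s1, s2}  [seen]
{s0, s1, s2} --2--> {s0, s2}  [seen]
{s0, s2} --0--> {s0, s1}  [seen]
{s0, s2} --1--> {s0, s1, s2}  [seen]
{s0, s2} --2--> {s0, s2}  [seen]
Reachable DFA states: {s0}, {s0, s1}, {s0, s1, s2}, {s0, s2}.
{s0, s1, s2} is among them.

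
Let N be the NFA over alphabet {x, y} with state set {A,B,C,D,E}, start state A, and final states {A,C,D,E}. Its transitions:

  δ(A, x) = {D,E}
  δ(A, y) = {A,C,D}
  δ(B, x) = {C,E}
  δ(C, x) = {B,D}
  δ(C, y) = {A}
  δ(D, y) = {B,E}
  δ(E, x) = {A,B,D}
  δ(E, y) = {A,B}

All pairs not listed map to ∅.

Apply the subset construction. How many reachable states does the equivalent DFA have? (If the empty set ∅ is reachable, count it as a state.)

10

Start state of the DFA: {A}.
{A} --x--> {D,E}  [new]
{A} --y--> {A,C,D}  [new]
{D,E} --x--> {A,B,D}  [new]
{D,E} --y--> {A,B,E}  [new]
{A,C,D} --x--> {B,D,E}  [new]
{A,C,D} --y--> {A,B,C,D,E}  [new]
{A,B,D} --x--> {C,D,E}  [new]
{A,B,D} --y--> {A,B,C,D,E}  [seen]
{A,B,E} --x--> {A,B,C,D,E}  [seen]
{A,B,E} --y--> {A,B,C,D}  [new]
{B,D,E} --x--> {A,B,C,D,E}  [seen]
{B,D,E} --y--> {A,B,E}  [seen]
{A,B,C,D,E} --x--> {A,B,C,D,E}  [seen]
{A,B,C,D,E} --y--> {A,B,C,D,E}  [seen]
{C,D,E} --x--> {A,B,D}  [seen]
{C,D,E} --y--> {A,B,E}  [seen]
{A,B,C,D} --x--> {B,C,D,E}  [new]
{A,B,C,D} --y--> {A,B,C,D,E}  [seen]
{B,C,D,E} --x--> {A,B,C,D,E}  [seen]
{B,C,D,E} --y--> {A,B,E}  [seen]
Reachable DFA states: {A}, {D,E}, {A,C,D}, {A,B,D}, {A,B,E}, {B,D,E}, {A,B,C,D,E}, {C,D,E}, {A,B,C,D}, {B,C,D,E}.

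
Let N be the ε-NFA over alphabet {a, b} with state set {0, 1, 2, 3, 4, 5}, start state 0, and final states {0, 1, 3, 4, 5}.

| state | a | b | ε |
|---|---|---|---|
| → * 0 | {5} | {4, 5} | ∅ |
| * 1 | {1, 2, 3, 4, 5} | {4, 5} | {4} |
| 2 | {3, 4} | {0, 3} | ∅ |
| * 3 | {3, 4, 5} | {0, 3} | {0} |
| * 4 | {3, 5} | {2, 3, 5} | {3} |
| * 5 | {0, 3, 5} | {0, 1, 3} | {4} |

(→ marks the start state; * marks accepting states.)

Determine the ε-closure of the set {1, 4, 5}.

{0, 1, 3, 4, 5}

Begin with {1, 4, 5}.
4 →ε {3}; add 3.
3 →ε {0}; add 0.
ε-closure = {0, 1, 3, 4, 5}.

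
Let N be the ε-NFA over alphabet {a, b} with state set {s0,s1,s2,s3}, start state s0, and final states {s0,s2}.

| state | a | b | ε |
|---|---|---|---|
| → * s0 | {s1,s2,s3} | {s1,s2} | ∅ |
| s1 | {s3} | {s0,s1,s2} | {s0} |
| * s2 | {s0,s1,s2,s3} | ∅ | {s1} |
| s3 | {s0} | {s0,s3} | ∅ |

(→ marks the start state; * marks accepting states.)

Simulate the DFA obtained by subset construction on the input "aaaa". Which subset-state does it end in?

Start: {s0}.
δ(s0,a) = {s1,s2,s3}.
Union: {s1,s2,s3}.
ε-closure gives {s0,s1,s2,s3}.
After a: {s0,s1,s2,s3}.
δ(s0,a) = {s1,s2,s3}; δ(s1,a) = {s3}; δ(s2,a) = {s0,s1,s2,s3}; δ(s3,a) = {s0}.
Union: {s0,s1,s2,s3}.
After a: {s0,s1,s2,s3}.
δ(s0,a) = {s1,s2,s3}; δ(s1,a) = {s3}; δ(s2,a) = {s0,s1,s2,s3}; δ(s3,a) = {s0}.
Union: {s0,s1,s2,s3}.
After a: {s0,s1,s2,s3}.
δ(s0,a) = {s1,s2,s3}; δ(s1,a) = {s3}; δ(s2,a) = {s0,s1,s2,s3}; δ(s3,a) = {s0}.
Union: {s0,s1,s2,s3}.
After a: {s0,s1,s2,s3}.

{s0,s1,s2,s3}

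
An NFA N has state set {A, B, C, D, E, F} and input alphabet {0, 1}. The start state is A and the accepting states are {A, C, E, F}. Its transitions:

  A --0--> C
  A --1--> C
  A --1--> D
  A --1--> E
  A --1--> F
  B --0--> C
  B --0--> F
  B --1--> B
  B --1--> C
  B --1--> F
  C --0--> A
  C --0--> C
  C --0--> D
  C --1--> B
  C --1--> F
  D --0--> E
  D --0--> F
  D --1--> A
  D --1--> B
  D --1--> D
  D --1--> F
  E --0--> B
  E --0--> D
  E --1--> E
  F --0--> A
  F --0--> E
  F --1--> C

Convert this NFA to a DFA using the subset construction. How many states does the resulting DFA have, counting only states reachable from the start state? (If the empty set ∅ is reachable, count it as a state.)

Start state of the DFA: {A}.
{A} --0--> {C}  [new]
{A} --1--> {C, D, E, F}  [new]
{C} --0--> {A, C, D}  [new]
{C} --1--> {B, F}  [new]
{C, D, E, F} --0--> {A, B, C, D, E, F}  [new]
{C, D, E, F} --1--> {A, B, C, D, E, F}  [seen]
{A, C, D} --0--> {A, C, D, E, F}  [new]
{A, C, D} --1--> {A, B, C, D, E, F}  [seen]
{B, F} --0--> {A, C, E, F}  [new]
{B, F} --1--> {B, C, F}  [new]
{A, B, C, D, E, F} --0--> {A, B, C, D, E, F}  [seen]
{A, B, C, D, E, F} --1--> {A, B, C, D, E, F}  [seen]
{A, C, D, E, F} --0--> {A, B, C, D, E, F}  [seen]
{A, C, D, E, F} --1--> {A, B, C, D, E, F}  [seen]
{A, C, E, F} --0--> {A, B, C, D, E}  [new]
{A, C, E, F} --1--> {B, C, D, E, F}  [new]
{B, C, F} --0--> {A, C, D, E, F}  [seen]
{B, C, F} --1--> {B, C, F}  [seen]
{A, B, C, D, E} --0--> {A, B, C, D, E, F}  [seen]
{A, B, C, D, E} --1--> {A, B, C, D, E, F}  [seen]
{B, C, D, E, F} --0--> {A, B, C, D, E, F}  [seen]
{B, C, D, E, F} --1--> {A, B, C, D, E, F}  [seen]
Reachable DFA states: {A}, {C}, {C, D, E, F}, {A, C, D}, {B, F}, {A, B, C, D, E, F}, {A, C, D, E, F}, {A, C, E, F}, {B, C, F}, {A, B, C, D, E}, {B, C, D, E, F}.

11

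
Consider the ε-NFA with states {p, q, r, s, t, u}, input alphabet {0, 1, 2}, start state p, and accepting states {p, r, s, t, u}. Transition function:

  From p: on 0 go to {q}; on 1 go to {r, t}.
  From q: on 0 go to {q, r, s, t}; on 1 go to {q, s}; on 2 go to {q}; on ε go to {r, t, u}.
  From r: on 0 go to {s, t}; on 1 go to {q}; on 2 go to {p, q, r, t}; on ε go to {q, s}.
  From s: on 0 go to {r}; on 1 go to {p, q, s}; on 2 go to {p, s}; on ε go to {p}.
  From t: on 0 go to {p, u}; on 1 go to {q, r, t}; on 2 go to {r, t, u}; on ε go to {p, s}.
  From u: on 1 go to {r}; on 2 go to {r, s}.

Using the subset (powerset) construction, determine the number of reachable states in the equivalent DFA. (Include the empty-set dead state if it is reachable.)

Start state of the DFA: {p} (ε-closure of the NFA start).
{p} --0--> {p, q, r, s, t, u}  [new]
{p} --1--> {p, q, r, s, t, u}  [seen]
{p} --2--> ∅  [new]
{p, q, r, s, t, u} --0--> {p, q, r, s, t, u}  [seen]
{p, q, r, s, t, u} --1--> {p, q, r, s, t, u}  [seen]
{p, q, r, s, t, u} --2--> {p, q, r, s, t, u}  [seen]
∅ --0--> ∅  [seen]
∅ --1--> ∅  [seen]
∅ --2--> ∅  [seen]
Reachable DFA states: {p}, {p, q, r, s, t, u}, ∅.

3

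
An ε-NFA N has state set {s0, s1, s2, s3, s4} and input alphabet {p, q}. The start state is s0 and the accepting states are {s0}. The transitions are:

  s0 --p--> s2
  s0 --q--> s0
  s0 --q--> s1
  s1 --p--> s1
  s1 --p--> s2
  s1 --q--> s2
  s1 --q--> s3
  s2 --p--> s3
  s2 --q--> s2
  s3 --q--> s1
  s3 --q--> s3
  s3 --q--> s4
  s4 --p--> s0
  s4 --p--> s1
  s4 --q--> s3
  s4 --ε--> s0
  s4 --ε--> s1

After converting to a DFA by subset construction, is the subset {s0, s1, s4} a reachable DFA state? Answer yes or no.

Start state of the DFA: {s0} (ε-closure of the NFA start).
{s0} --p--> {s2}  [new]
{s0} --q--> {s0, s1}  [new]
{s2} --p--> {s3}  [new]
{s2} --q--> {s2}  [seen]
{s0, s1} --p--> {s1, s2}  [new]
{s0, s1} --q--> {s0, s1, s2, s3}  [new]
{s3} --p--> ∅  [new]
{s3} --q--> {s0, s1, s3, s4}  [new]
{s1, s2} --p--> {s1, s2, s3}  [new]
{s1, s2} --q--> {s2, s3}  [new]
{s0, s1, s2, s3} --p--> {s1, s2, s3}  [seen]
{s0, s1, s2, s3} --q--> {s0, s1, s2, s3, s4}  [new]
∅ --p--> ∅  [seen]
∅ --q--> ∅  [seen]
{s0, s1, s3, s4} --p--> {s0, s1, s2}  [new]
{s0, s1, s3, s4} --q--> {s0, s1, s2, s3, s4}  [seen]
{s1, s2, s3} --p--> {s1, s2, s3}  [seen]
{s1, s2, s3} --q--> {s0, s1, s2, s3, s4}  [seen]
{s2, s3} --p--> {s3}  [seen]
{s2, s3} --q--> {s0, s1, s2, s3, s4}  [seen]
{s0, s1, s2, s3, s4} --p--> {s0, s1, s2, s3}  [seen]
{s0, s1, s2, s3, s4} --q--> {s0, s1, s2, s3, s4}  [seen]
{s0, s1, s2} --p--> {s1, s2, s3}  [seen]
{s0, s1, s2} --q--> {s0, s1, s2, s3}  [seen]
Reachable DFA states: {s0}, {s2}, {s0, s1}, {s3}, {s1, s2}, {s0, s1, s2, s3}, ∅, {s0, s1, s3, s4}, {s1, s2, s3}, {s2, s3}, {s0, s1, s2, s3, s4}, {s0, s1, s2}.
{s0, s1, s4} is not among them.

no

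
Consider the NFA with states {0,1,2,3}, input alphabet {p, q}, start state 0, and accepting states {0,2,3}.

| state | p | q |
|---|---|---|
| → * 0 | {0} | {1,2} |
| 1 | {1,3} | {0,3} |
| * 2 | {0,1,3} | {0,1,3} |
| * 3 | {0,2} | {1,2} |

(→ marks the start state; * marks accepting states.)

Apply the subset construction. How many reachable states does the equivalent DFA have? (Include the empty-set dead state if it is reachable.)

Start state of the DFA: {0}.
{0} --p--> {0}  [seen]
{0} --q--> {1,2}  [new]
{1,2} --p--> {0,1,3}  [new]
{1,2} --q--> {0,1,3}  [seen]
{0,1,3} --p--> {0,1,2,3}  [new]
{0,1,3} --q--> {0,1,2,3}  [seen]
{0,1,2,3} --p--> {0,1,2,3}  [seen]
{0,1,2,3} --q--> {0,1,2,3}  [seen]
Reachable DFA states: {0}, {1,2}, {0,1,3}, {0,1,2,3}.

4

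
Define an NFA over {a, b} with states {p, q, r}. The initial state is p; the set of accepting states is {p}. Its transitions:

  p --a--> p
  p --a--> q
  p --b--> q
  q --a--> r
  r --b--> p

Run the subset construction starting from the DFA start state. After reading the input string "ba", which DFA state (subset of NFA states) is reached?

{r}

Start: {p}.
δ(p,b) = {q}.
Union: {q}.
After b: {q}.
δ(q,a) = {r}.
Union: {r}.
After a: {r}.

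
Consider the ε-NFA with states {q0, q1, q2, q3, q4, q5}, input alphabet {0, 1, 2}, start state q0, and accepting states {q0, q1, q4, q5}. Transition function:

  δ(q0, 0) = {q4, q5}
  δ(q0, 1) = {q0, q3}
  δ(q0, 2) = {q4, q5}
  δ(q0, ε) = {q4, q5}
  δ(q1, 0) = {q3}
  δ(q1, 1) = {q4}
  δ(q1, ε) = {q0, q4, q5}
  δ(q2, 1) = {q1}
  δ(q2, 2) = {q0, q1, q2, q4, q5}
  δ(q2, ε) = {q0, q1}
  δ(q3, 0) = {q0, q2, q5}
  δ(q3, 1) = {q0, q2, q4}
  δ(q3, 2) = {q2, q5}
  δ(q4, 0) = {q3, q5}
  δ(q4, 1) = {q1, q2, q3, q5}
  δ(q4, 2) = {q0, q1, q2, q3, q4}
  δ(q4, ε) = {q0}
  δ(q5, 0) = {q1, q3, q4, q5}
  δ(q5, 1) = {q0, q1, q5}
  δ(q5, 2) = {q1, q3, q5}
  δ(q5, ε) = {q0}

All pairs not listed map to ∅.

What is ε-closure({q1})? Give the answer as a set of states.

{q0, q1, q4, q5}

Begin with {q1}.
q1 →ε {q0, q4, q5}; add q0, q4, q5.
ε-closure = {q0, q1, q4, q5}.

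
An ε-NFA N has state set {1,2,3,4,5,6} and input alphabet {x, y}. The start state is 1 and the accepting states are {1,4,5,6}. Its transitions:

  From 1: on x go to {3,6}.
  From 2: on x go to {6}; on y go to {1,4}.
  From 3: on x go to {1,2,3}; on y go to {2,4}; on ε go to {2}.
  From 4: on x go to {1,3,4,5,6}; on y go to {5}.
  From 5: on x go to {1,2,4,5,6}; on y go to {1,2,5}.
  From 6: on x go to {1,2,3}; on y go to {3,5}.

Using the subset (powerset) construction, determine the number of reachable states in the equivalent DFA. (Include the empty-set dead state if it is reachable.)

Start state of the DFA: {1} (ε-closure of the NFA start).
{1} --x--> {2,3,6}  [new]
{1} --y--> ∅  [new]
{2,3,6} --x--> {1,2,3,6}  [new]
{2,3,6} --y--> {1,2,3,4,5}  [new]
∅ --x--> ∅  [seen]
∅ --y--> ∅  [seen]
{1,2,3,6} --x--> {1,2,3,6}  [seen]
{1,2,3,6} --y--> {1,2,3,4,5}  [seen]
{1,2,3,4,5} --x--> {1,2,3,4,5,6}  [new]
{1,2,3,4,5} --y--> {1,2,4,5}  [new]
{1,2,3,4,5,6} --x--> {1,2,3,4,5,6}  [seen]
{1,2,3,4,5,6} --y--> {1,2,3,4,5}  [seen]
{1,2,4,5} --x--> {1,2,3,4,5,6}  [seen]
{1,2,4,5} --y--> {1,2,4,5}  [seen]
Reachable DFA states: {1}, {2,3,6}, ∅, {1,2,3,6}, {1,2,3,4,5}, {1,2,3,4,5,6}, {1,2,4,5}.

7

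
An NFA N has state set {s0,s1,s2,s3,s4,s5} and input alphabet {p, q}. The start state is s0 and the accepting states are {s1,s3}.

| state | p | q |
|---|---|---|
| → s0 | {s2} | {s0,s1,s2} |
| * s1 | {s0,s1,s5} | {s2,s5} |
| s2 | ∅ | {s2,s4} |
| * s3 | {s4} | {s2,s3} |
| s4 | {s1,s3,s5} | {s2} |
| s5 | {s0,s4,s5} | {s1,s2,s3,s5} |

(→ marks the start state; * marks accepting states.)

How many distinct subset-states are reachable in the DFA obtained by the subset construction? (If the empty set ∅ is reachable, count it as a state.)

14

Start state of the DFA: {s0}.
{s0} --p--> {s2}  [new]
{s0} --q--> {s0,s1,s2}  [new]
{s2} --p--> ∅  [new]
{s2} --q--> {s2,s4}  [new]
{s0,s1,s2} --p--> {s0,s1,s2,s5}  [new]
{s0,s1,s2} --q--> {s0,s1,s2,s4,s5}  [new]
∅ --p--> ∅  [seen]
∅ --q--> ∅  [seen]
{s2,s4} --p--> {s1,s3,s5}  [new]
{s2,s4} --q--> {s2,s4}  [seen]
{s0,s1,s2,s5} --p--> {s0,s1,s2,s4,s5}  [seen]
{s0,s1,s2,s5} --q--> {s0,s1,s2,s3,s4,s5}  [new]
{s0,s1,s2,s4,s5} --p--> {s0,s1,s2,s3,s4,s5}  [seen]
{s0,s1,s2,s4,s5} --q--> {s0,s1,s2,s3,s4,s5}  [seen]
{s1,s3,s5} --p--> {s0,s1,s4,s5}  [new]
{s1,s3,s5} --q--> {s1,s2,s3,s5}  [new]
{s0,s1,s2,s3,s4,s5} --p--> {s0,s1,s2,s3,s4,s5}  [seen]
{s0,s1,s2,s3,s4,s5} --q--> {s0,s1,s2,s3,s4,s5}  [seen]
{s0,s1,s4,s5} --p--> {s0,s1,s2,s3,s4,s5}  [seen]
{s0,s1,s4,s5} --q--> {s0,s1,s2,s3,s5}  [new]
{s1,s2,s3,s5} --p--> {s0,s1,s4,s5}  [seen]
{s1,s2,s3,s5} --q--> {s1,s2,s3,s4,s5}  [new]
{s0,s1,s2,s3,s5} --p--> {s0,s1,s2,s4,s5}  [seen]
{s0,s1,s2,s3,s5} --q--> {s0,s1,s2,s3,s4,s5}  [seen]
{s1,s2,s3,s4,s5} --p--> {s0,s1,s3,s4,s5}  [new]
{s1,s2,s3,s4,s5} --q--> {s1,s2,s3,s4,s5}  [seen]
{s0,s1,s3,s4,s5} --p--> {s0,s1,s2,s3,s4,s5}  [seen]
{s0,s1,s3,s4,s5} --q--> {s0,s1,s2,s3,s5}  [seen]
Reachable DFA states: {s0}, {s2}, {s0,s1,s2}, ∅, {s2,s4}, {s0,s1,s2,s5}, {s0,s1,s2,s4,s5}, {s1,s3,s5}, {s0,s1,s2,s3,s4,s5}, {s0,s1,s4,s5}, {s1,s2,s3,s5}, {s0,s1,s2,s3,s5}, {s1,s2,s3,s4,s5}, {s0,s1,s3,s4,s5}.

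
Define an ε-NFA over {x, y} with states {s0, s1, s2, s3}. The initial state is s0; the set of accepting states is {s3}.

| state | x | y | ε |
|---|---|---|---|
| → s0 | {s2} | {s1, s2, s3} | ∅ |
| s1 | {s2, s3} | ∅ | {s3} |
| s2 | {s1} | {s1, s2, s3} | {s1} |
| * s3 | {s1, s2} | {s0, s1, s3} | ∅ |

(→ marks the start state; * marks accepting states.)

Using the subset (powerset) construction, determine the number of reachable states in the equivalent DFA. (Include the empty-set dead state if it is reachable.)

3

Start state of the DFA: {s0} (ε-closure of the NFA start).
{s0} --x--> {s1, s2, s3}  [new]
{s0} --y--> {s1, s2, s3}  [seen]
{s1, s2, s3} --x--> {s1, s2, s3}  [seen]
{s1, s2, s3} --y--> {s0, s1, s2, s3}  [new]
{s0, s1, s2, s3} --x--> {s1, s2, s3}  [seen]
{s0, s1, s2, s3} --y--> {s0, s1, s2, s3}  [seen]
Reachable DFA states: {s0}, {s1, s2, s3}, {s0, s1, s2, s3}.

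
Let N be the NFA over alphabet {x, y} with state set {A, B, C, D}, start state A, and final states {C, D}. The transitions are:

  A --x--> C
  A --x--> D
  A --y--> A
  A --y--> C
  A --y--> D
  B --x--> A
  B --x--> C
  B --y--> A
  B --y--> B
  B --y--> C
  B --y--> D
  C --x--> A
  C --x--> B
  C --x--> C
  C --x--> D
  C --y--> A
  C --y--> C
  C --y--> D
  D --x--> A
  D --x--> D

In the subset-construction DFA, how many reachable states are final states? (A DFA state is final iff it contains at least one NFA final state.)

Start state of the DFA: {A}.
{A} --x--> {C, D}  [new]
{A} --y--> {A, C, D}  [new]
{C, D} --x--> {A, B, C, D}  [new]
{C, D} --y--> {A, C, D}  [seen]
{A, C, D} --x--> {A, B, C, D}  [seen]
{A, C, D} --y--> {A, C, D}  [seen]
{A, B, C, D} --x--> {A, B, C, D}  [seen]
{A, B, C, D} --y--> {A, B, C, D}  [seen]
Reachable DFA states: {A}, {C, D}, {A, C, D}, {A, B, C, D}.
Accepting DFA states (contain an NFA accepting state): {C, D}, {A, C, D}, {A, B, C, D}.

3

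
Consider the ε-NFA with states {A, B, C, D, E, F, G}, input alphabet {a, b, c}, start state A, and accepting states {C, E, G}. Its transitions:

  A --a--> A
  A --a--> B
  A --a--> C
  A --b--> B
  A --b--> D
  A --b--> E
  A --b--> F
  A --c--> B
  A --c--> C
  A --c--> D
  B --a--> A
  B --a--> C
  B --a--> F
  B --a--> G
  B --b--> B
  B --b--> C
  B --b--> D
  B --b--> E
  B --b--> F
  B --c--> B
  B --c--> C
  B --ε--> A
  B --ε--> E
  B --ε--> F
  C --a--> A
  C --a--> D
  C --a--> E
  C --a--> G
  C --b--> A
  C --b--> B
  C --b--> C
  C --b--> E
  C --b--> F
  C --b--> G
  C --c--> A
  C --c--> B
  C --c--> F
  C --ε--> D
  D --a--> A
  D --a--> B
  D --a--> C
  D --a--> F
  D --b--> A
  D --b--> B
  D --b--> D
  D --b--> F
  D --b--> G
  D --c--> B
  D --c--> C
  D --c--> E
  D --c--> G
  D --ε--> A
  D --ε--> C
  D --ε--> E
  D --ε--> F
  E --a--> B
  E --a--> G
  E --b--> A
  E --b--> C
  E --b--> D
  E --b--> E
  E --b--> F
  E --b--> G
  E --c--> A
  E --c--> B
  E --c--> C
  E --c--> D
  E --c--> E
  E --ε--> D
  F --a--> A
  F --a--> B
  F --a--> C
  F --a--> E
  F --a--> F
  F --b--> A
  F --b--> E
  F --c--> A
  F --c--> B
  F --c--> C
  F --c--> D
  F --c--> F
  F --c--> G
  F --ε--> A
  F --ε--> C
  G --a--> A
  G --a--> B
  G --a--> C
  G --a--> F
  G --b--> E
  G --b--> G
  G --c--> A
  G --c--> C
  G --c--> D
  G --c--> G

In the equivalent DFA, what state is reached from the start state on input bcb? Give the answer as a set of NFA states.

{A, B, C, D, E, F, G}

Start: {A}.
δ(A,b) = {B, D, E, F}.
Union: {B, D, E, F}.
ε-closure gives {A, B, C, D, E, F}.
After b: {A, B, C, D, E, F}.
δ(A,c) = {B, C, D}; δ(B,c) = {B, C}; δ(C,c) = {A, B, F}; δ(D,c) = {B, C, E, G}; δ(E,c) = {A, B, C, D, E}; δ(F,c) = {A, B, C, D, F, G}.
Union: {A, B, C, D, E, F, G}.
After c: {A, B, C, D, E, F, G}.
δ(A,b) = {B, D, E, F}; δ(B,b) = {B, C, D, E, F}; δ(C,b) = {A, B, C, E, F, G}; δ(D,b) = {A, B, D, F, G}; δ(E,b) = {A, C, D, E, F, G}; δ(F,b) = {A, E}; δ(G,b) = {E, G}.
Union: {A, B, C, D, E, F, G}.
After b: {A, B, C, D, E, F, G}.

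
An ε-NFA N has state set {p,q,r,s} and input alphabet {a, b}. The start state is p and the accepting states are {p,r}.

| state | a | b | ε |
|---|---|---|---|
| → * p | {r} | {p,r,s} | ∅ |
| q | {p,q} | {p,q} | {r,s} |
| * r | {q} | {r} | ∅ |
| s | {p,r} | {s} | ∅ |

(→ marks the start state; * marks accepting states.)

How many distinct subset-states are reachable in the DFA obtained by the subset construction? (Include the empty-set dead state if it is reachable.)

5

Start state of the DFA: {p} (ε-closure of the NFA start).
{p} --a--> {r}  [new]
{p} --b--> {p,r,s}  [new]
{r} --a--> {q,r,s}  [new]
{r} --b--> {r}  [seen]
{p,r,s} --a--> {p,q,r,s}  [new]
{p,r,s} --b--> {p,r,s}  [seen]
{q,r,s} --a--> {p,q,r,s}  [seen]
{q,r,s} --b--> {p,q,r,s}  [seen]
{p,q,r,s} --a--> {p,q,r,s}  [seen]
{p,q,r,s} --b--> {p,q,r,s}  [seen]
Reachable DFA states: {p}, {r}, {p,r,s}, {q,r,s}, {p,q,r,s}.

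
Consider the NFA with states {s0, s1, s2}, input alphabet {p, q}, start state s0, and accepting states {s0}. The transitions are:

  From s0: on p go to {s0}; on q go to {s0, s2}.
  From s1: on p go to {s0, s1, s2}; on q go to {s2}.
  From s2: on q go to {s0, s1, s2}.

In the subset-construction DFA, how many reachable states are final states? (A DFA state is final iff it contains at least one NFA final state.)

Start state of the DFA: {s0}.
{s0} --p--> {s0}  [seen]
{s0} --q--> {s0, s2}  [new]
{s0, s2} --p--> {s0}  [seen]
{s0, s2} --q--> {s0, s1, s2}  [new]
{s0, s1, s2} --p--> {s0, s1, s2}  [seen]
{s0, s1, s2} --q--> {s0, s1, s2}  [seen]
Reachable DFA states: {s0}, {s0, s2}, {s0, s1, s2}.
Accepting DFA states (contain an NFA accepting state): {s0}, {s0, s2}, {s0, s1, s2}.

3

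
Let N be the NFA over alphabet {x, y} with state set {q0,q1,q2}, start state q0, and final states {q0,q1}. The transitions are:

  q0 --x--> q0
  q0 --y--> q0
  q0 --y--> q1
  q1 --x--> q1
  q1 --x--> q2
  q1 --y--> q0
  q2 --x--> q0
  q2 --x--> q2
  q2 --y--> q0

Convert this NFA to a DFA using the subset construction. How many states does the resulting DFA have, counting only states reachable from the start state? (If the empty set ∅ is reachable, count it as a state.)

3

Start state of the DFA: {q0}.
{q0} --x--> {q0}  [seen]
{q0} --y--> {q0,q1}  [new]
{q0,q1} --x--> {q0,q1,q2}  [new]
{q0,q1} --y--> {q0,q1}  [seen]
{q0,q1,q2} --x--> {q0,q1,q2}  [seen]
{q0,q1,q2} --y--> {q0,q1}  [seen]
Reachable DFA states: {q0}, {q0,q1}, {q0,q1,q2}.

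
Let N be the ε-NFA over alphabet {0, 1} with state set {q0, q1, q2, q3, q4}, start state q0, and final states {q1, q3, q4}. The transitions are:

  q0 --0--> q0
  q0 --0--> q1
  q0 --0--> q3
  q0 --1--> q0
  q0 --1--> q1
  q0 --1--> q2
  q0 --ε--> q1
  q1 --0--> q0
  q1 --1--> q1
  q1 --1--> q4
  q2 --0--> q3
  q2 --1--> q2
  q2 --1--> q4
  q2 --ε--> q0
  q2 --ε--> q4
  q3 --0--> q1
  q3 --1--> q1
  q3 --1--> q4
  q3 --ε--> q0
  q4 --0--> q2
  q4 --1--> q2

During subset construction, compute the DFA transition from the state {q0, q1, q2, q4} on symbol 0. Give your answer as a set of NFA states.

{q0, q1, q2, q3, q4}

δ(q0,0) = {q0, q1, q3}; δ(q1,0) = {q0}; δ(q2,0) = {q3}; δ(q4,0) = {q2}.
Union: {q0, q1, q2, q3}.
ε-closure gives {q0, q1, q2, q3, q4}.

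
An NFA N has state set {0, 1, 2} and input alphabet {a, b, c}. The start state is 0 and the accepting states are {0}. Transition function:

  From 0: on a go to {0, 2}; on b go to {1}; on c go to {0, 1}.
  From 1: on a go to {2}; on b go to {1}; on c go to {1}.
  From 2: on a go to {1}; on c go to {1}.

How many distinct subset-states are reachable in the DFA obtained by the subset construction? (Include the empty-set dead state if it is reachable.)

Start state of the DFA: {0}.
{0} --a--> {0, 2}  [new]
{0} --b--> {1}  [new]
{0} --c--> {0, 1}  [new]
{0, 2} --a--> {0, 1, 2}  [new]
{0, 2} --b--> {1}  [seen]
{0, 2} --c--> {0, 1}  [seen]
{1} --a--> {2}  [new]
{1} --b--> {1}  [seen]
{1} --c--> {1}  [seen]
{0, 1} --a--> {0, 2}  [seen]
{0, 1} --b--> {1}  [seen]
{0, 1} --c--> {0, 1}  [seen]
{0, 1, 2} --a--> {0, 1, 2}  [seen]
{0, 1, 2} --b--> {1}  [seen]
{0, 1, 2} --c--> {0, 1}  [seen]
{2} --a--> {1}  [seen]
{2} --b--> ∅  [new]
{2} --c--> {1}  [seen]
∅ --a--> ∅  [seen]
∅ --b--> ∅  [seen]
∅ --c--> ∅  [seen]
Reachable DFA states: {0}, {0, 2}, {1}, {0, 1}, {0, 1, 2}, {2}, ∅.

7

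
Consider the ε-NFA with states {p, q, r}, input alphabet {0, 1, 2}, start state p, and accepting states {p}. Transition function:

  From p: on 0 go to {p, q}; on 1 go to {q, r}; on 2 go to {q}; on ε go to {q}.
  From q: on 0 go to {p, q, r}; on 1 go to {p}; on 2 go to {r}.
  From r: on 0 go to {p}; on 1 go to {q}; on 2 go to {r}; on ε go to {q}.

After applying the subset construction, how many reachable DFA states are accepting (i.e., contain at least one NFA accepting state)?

2

Start state of the DFA: {p, q} (ε-closure of the NFA start).
{p, q} --0--> {p, q, r}  [new]
{p, q} --1--> {p, q, r}  [seen]
{p, q} --2--> {q, r}  [new]
{p, q, r} --0--> {p, q, r}  [seen]
{p, q, r} --1--> {p, q, r}  [seen]
{p, q, r} --2--> {q, r}  [seen]
{q, r} --0--> {p, q, r}  [seen]
{q, r} --1--> {p, q}  [seen]
{q, r} --2--> {q, r}  [seen]
Reachable DFA states: {p, q}, {p, q, r}, {q, r}.
Accepting DFA states (contain an NFA accepting state): {p, q}, {p, q, r}.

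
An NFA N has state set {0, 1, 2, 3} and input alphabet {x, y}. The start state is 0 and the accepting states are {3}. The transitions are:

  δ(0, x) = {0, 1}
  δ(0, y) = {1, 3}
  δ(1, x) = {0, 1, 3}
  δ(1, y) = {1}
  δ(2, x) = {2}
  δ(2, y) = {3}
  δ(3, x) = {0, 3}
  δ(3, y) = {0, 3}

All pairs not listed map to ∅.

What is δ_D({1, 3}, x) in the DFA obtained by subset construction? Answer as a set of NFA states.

δ(1,x) = {0, 1, 3}; δ(3,x) = {0, 3}.
Union: {0, 1, 3}.

{0, 1, 3}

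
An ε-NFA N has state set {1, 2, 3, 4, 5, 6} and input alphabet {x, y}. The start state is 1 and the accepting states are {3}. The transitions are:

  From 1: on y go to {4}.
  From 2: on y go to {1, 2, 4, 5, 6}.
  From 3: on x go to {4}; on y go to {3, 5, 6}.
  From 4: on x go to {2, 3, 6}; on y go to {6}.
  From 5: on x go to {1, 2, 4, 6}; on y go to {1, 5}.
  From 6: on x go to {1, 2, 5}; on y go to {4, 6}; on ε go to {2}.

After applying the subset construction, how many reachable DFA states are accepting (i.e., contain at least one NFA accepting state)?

4

Start state of the DFA: {1} (ε-closure of the NFA start).
{1} --x--> ∅  [new]
{1} --y--> {4}  [new]
∅ --x--> ∅  [seen]
∅ --y--> ∅  [seen]
{4} --x--> {2, 3, 6}  [new]
{4} --y--> {2, 6}  [new]
{2, 3, 6} --x--> {1, 2, 4, 5}  [new]
{2, 3, 6} --y--> {1, 2, 3, 4, 5, 6}  [new]
{2, 6} --x--> {1, 2, 5}  [new]
{2, 6} --y--> {1, 2, 4, 5, 6}  [new]
{1, 2, 4, 5} --x--> {1, 2, 3, 4, 6}  [new]
{1, 2, 4, 5} --y--> {1, 2, 4, 5, 6}  [seen]
{1, 2, 3, 4, 5, 6} --x--> {1, 2, 3, 4, 5, 6}  [seen]
{1, 2, 3, 4, 5, 6} --y--> {1, 2, 3, 4, 5, 6}  [seen]
{1, 2, 5} --x--> {1, 2, 4, 6}  [new]
{1, 2, 5} --y--> {1, 2, 4, 5, 6}  [seen]
{1, 2, 4, 5, 6} --x--> {1, 2, 3, 4, 5, 6}  [seen]
{1, 2, 4, 5, 6} --y--> {1, 2, 4, 5, 6}  [seen]
{1, 2, 3, 4, 6} --x--> {1, 2, 3, 4, 5, 6}  [seen]
{1, 2, 3, 4, 6} --y--> {1, 2, 3, 4, 5, 6}  [seen]
{1, 2, 4, 6} --x--> {1, 2, 3, 5, 6}  [new]
{1, 2, 4, 6} --y--> {1, 2, 4, 5, 6}  [seen]
{1, 2, 3, 5, 6} --x--> {1, 2, 4, 5, 6}  [seen]
{1, 2, 3, 5, 6} --y--> {1, 2, 3, 4, 5, 6}  [seen]
Reachable DFA states: {1}, ∅, {4}, {2, 3, 6}, {2, 6}, {1, 2, 4, 5}, {1, 2, 3, 4, 5, 6}, {1, 2, 5}, {1, 2, 4, 5, 6}, {1, 2, 3, 4, 6}, {1, 2, 4, 6}, {1, 2, 3, 5, 6}.
Accepting DFA states (contain an NFA accepting state): {2, 3, 6}, {1, 2, 3, 4, 5, 6}, {1, 2, 3, 4, 6}, {1, 2, 3, 5, 6}.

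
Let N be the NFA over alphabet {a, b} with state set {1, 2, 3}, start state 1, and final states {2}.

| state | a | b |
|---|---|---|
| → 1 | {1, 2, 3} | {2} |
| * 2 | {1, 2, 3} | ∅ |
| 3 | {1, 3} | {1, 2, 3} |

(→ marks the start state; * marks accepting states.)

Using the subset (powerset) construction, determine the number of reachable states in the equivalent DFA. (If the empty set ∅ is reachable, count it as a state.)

4

Start state of the DFA: {1}.
{1} --a--> {1, 2, 3}  [new]
{1} --b--> {2}  [new]
{1, 2, 3} --a--> {1, 2, 3}  [seen]
{1, 2, 3} --b--> {1, 2, 3}  [seen]
{2} --a--> {1, 2, 3}  [seen]
{2} --b--> ∅  [new]
∅ --a--> ∅  [seen]
∅ --b--> ∅  [seen]
Reachable DFA states: {1}, {1, 2, 3}, {2}, ∅.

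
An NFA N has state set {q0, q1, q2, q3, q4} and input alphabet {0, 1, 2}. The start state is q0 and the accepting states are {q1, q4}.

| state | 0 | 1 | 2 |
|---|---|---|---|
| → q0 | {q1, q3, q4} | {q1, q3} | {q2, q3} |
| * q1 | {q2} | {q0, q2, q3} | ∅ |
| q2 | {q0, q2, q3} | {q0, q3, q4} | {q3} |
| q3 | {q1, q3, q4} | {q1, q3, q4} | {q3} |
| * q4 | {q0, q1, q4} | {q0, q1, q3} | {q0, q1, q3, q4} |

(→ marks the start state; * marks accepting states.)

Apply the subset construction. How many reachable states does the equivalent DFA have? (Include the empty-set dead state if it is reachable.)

8

Start state of the DFA: {q0}.
{q0} --0--> {q1, q3, q4}  [new]
{q0} --1--> {q1, q3}  [new]
{q0} --2--> {q2, q3}  [new]
{q1, q3, q4} --0--> {q0, q1, q2, q3, q4}  [new]
{q1, q3, q4} --1--> {q0, q1, q2, q3, q4}  [seen]
{q1, q3, q4} --2--> {q0, q1, q3, q4}  [new]
{q1, q3} --0--> {q1, q2, q3, q4}  [new]
{q1, q3} --1--> {q0, q1, q2, q3, q4}  [seen]
{q1, q3} --2--> {q3}  [new]
{q2, q3} --0--> {q0, q1, q2, q3, q4}  [seen]
{q2, q3} --1--> {q0, q1, q3, q4}  [seen]
{q2, q3} --2--> {q3}  [seen]
{q0, q1, q2, q3, q4} --0--> {q0, q1, q2, q3, q4}  [seen]
{q0, q1, q2, q3, q4} --1--> {q0, q1, q2, q3, q4}  [seen]
{q0, q1, q2, q3, q4} --2--> {q0, q1, q2, q3, q4}  [seen]
{q0, q1, q3, q4} --0--> {q0, q1, q2, q3, q4}  [seen]
{q0, q1, q3, q4} --1--> {q0, q1, q2, q3, q4}  [seen]
{q0, q1, q3, q4} --2--> {q0, q1, q2, q3, q4}  [seen]
{q1, q2, q3, q4} --0--> {q0, q1, q2, q3, q4}  [seen]
{q1, q2, q3, q4} --1--> {q0, q1, q2, q3, q4}  [seen]
{q1, q2, q3, q4} --2--> {q0, q1, q3, q4}  [seen]
{q3} --0--> {q1, q3, q4}  [seen]
{q3} --1--> {q1, q3, q4}  [seen]
{q3} --2--> {q3}  [seen]
Reachable DFA states: {q0}, {q1, q3, q4}, {q1, q3}, {q2, q3}, {q0, q1, q2, q3, q4}, {q0, q1, q3, q4}, {q1, q2, q3, q4}, {q3}.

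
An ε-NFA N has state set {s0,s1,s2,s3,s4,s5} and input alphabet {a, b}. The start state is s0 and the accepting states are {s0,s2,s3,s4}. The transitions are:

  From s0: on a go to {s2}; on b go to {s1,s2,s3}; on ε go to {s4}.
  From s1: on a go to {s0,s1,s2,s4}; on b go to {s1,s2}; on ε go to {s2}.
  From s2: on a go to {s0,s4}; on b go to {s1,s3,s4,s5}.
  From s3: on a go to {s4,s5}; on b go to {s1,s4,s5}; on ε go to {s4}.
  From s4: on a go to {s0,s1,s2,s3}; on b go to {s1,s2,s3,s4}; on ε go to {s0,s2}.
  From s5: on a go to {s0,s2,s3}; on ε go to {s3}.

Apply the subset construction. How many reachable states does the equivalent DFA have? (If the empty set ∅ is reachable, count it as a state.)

3

Start state of the DFA: {s0,s2,s4} (ε-closure of the NFA start).
{s0,s2,s4} --a--> {s0,s1,s2,s3,s4}  [new]
{s0,s2,s4} --b--> {s0,s1,s2,s3,s4,s5}  [new]
{s0,s1,s2,s3,s4} --a--> {s0,s1,s2,s3,s4,s5}  [seen]
{s0,s1,s2,s3,s4} --b--> {s0,s1,s2,s3,s4,s5}  [seen]
{s0,s1,s2,s3,s4,s5} --a--> {s0,s1,s2,s3,s4,s5}  [seen]
{s0,s1,s2,s3,s4,s5} --b--> {s0,s1,s2,s3,s4,s5}  [seen]
Reachable DFA states: {s0,s2,s4}, {s0,s1,s2,s3,s4}, {s0,s1,s2,s3,s4,s5}.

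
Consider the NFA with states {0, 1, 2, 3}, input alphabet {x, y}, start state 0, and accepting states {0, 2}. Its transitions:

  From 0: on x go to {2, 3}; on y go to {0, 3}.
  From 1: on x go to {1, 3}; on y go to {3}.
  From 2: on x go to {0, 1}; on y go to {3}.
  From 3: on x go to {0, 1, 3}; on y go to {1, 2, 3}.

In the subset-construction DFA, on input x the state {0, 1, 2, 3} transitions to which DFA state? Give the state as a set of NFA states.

{0, 1, 2, 3}

δ(0,x) = {2, 3}; δ(1,x) = {1, 3}; δ(2,x) = {0, 1}; δ(3,x) = {0, 1, 3}.
Union: {0, 1, 2, 3}.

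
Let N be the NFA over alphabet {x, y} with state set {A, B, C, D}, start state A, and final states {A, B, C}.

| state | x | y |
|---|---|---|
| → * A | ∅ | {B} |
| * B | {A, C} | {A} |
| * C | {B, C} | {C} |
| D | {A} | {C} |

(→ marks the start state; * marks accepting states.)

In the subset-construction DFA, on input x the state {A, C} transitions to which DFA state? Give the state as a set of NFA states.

δ(A,x) = ∅; δ(C,x) = {B, C}.
Union: {B, C}.

{B, C}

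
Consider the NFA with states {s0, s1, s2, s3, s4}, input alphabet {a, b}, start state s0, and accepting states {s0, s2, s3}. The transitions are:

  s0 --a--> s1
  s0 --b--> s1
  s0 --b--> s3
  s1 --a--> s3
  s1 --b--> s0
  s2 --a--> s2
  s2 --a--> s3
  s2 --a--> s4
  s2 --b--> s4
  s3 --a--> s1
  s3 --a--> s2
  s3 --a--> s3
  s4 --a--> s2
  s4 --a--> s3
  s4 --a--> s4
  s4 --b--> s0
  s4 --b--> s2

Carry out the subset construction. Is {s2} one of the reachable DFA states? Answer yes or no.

Start state of the DFA: {s0}.
{s0} --a--> {s1}  [new]
{s0} --b--> {s1, s3}  [new]
{s1} --a--> {s3}  [new]
{s1} --b--> {s0}  [seen]
{s1, s3} --a--> {s1, s2, s3}  [new]
{s1, s3} --b--> {s0}  [seen]
{s3} --a--> {s1, s2, s3}  [seen]
{s3} --b--> ∅  [new]
{s1, s2, s3} --a--> {s1, s2, s3, s4}  [new]
{s1, s2, s3} --b--> {s0, s4}  [new]
∅ --a--> ∅  [seen]
∅ --b--> ∅  [seen]
{s1, s2, s3, s4} --a--> {s1, s2, s3, s4}  [seen]
{s1, s2, s3, s4} --b--> {s0, s2, s4}  [new]
{s0, s4} --a--> {s1, s2, s3, s4}  [seen]
{s0, s4} --b--> {s0, s1, s2, s3}  [new]
{s0, s2, s4} --a--> {s1, s2, s3, s4}  [seen]
{s0, s2, s4} --b--> {s0, s1, s2, s3, s4}  [new]
{s0, s1, s2, s3} --a--> {s1, s2, s3, s4}  [seen]
{s0, s1, s2, s3} --b--> {s0, s1, s3, s4}  [new]
{s0, s1, s2, s3, s4} --a--> {s1, s2, s3, s4}  [seen]
{s0, s1, s2, s3, s4} --b--> {s0, s1, s2, s3, s4}  [seen]
{s0, s1, s3, s4} --a--> {s1, s2, s3, s4}  [seen]
{s0, s1, s3, s4} --b--> {s0, s1, s2, s3}  [seen]
Reachable DFA states: {s0}, {s1}, {s1, s3}, {s3}, {s1, s2, s3}, ∅, {s1, s2, s3, s4}, {s0, s4}, {s0, s2, s4}, {s0, s1, s2, s3}, {s0, s1, s2, s3, s4}, {s0, s1, s3, s4}.
{s2} is not among them.

no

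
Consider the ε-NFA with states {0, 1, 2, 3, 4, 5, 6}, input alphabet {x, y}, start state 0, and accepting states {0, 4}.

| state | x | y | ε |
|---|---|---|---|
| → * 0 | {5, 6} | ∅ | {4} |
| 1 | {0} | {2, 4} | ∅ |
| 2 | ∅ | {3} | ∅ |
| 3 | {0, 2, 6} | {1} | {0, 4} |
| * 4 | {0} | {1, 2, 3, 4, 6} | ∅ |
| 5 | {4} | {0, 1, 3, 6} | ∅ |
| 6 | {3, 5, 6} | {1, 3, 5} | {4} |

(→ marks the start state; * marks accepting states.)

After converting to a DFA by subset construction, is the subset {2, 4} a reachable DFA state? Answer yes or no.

no

Start state of the DFA: {0, 4} (ε-closure of the NFA start).
{0, 4} --x--> {0, 4, 5, 6}  [new]
{0, 4} --y--> {0, 1, 2, 3, 4, 6}  [new]
{0, 4, 5, 6} --x--> {0, 3, 4, 5, 6}  [new]
{0, 4, 5, 6} --y--> {0, 1, 2, 3, 4, 5, 6}  [new]
{0, 1, 2, 3, 4, 6} --x--> {0, 2, 3, 4, 5, 6}  [new]
{0, 1, 2, 3, 4, 6} --y--> {0, 1, 2, 3, 4, 5, 6}  [seen]
{0, 3, 4, 5, 6} --x--> {0, 2, 3, 4, 5, 6}  [seen]
{0, 3, 4, 5, 6} --y--> {0, 1, 2, 3, 4, 5, 6}  [seen]
{0, 1, 2, 3, 4, 5, 6} --x--> {0, 2, 3, 4, 5, 6}  [seen]
{0, 1, 2, 3, 4, 5, 6} --y--> {0, 1, 2, 3, 4, 5, 6}  [seen]
{0, 2, 3, 4, 5, 6} --x--> {0, 2, 3, 4, 5, 6}  [seen]
{0, 2, 3, 4, 5, 6} --y--> {0, 1, 2, 3, 4, 5, 6}  [seen]
Reachable DFA states: {0, 4}, {0, 4, 5, 6}, {0, 1, 2, 3, 4, 6}, {0, 3, 4, 5, 6}, {0, 1, 2, 3, 4, 5, 6}, {0, 2, 3, 4, 5, 6}.
{2, 4} is not among them.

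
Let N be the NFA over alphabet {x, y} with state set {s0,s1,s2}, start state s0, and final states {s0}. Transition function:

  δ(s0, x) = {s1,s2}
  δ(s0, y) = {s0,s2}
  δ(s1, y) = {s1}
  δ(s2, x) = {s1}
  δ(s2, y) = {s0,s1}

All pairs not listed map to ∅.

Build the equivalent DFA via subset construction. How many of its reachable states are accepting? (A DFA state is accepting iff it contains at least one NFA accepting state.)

4

Start state of the DFA: {s0}.
{s0} --x--> {s1,s2}  [new]
{s0} --y--> {s0,s2}  [new]
{s1,s2} --x--> {s1}  [new]
{s1,s2} --y--> {s0,s1}  [new]
{s0,s2} --x--> {s1,s2}  [seen]
{s0,s2} --y--> {s0,s1,s2}  [new]
{s1} --x--> ∅  [new]
{s1} --y--> {s1}  [seen]
{s0,s1} --x--> {s1,s2}  [seen]
{s0,s1} --y--> {s0,s1,s2}  [seen]
{s0,s1,s2} --x--> {s1,s2}  [seen]
{s0,s1,s2} --y--> {s0,s1,s2}  [seen]
∅ --x--> ∅  [seen]
∅ --y--> ∅  [seen]
Reachable DFA states: {s0}, {s1,s2}, {s0,s2}, {s1}, {s0,s1}, {s0,s1,s2}, ∅.
Accepting DFA states (contain an NFA accepting state): {s0}, {s0,s2}, {s0,s1}, {s0,s1,s2}.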